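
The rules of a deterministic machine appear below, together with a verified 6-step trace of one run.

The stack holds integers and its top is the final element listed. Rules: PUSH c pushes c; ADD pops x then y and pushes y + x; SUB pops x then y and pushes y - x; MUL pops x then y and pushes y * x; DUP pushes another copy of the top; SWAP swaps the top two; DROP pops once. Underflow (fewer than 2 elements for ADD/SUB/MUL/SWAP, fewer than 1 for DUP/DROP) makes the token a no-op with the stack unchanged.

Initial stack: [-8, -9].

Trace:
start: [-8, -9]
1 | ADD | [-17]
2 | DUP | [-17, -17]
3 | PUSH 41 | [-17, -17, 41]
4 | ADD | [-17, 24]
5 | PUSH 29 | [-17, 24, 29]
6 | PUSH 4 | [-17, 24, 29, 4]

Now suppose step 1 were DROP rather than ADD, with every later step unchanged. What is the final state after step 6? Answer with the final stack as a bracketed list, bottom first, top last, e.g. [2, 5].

(re-executing from step 1 with the substitution; state before step 1: [-8, -9])
1 | DROP | [-8]
2 | DUP | [-8, -8]
3 | PUSH 41 | [-8, -8, 41]
4 | ADD | [-8, 33]
5 | PUSH 29 | [-8, 33, 29]
6 | PUSH 4 | [-8, 33, 29, 4]

[-8, 33, 29, 4]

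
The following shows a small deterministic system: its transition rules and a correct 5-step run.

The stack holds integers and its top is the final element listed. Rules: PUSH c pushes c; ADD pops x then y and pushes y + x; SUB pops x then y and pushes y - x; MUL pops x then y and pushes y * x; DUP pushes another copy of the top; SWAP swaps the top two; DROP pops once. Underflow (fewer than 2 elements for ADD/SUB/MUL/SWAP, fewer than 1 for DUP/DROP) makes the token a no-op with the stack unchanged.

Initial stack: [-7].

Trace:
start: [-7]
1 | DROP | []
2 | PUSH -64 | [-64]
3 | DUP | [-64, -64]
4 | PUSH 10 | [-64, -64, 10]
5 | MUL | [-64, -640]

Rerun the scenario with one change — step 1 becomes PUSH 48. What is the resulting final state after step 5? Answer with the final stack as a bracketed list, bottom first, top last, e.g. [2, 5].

[-7, 48, -64, -640]

(re-executing from step 1 with the substitution; state before step 1: [-7])
1 | PUSH 48 | [-7, 48]
2 | PUSH -64 | [-7, 48, -64]
3 | DUP | [-7, 48, -64, -64]
4 | PUSH 10 | [-7, 48, -64, -64, 10]
5 | MUL | [-7, 48, -64, -640]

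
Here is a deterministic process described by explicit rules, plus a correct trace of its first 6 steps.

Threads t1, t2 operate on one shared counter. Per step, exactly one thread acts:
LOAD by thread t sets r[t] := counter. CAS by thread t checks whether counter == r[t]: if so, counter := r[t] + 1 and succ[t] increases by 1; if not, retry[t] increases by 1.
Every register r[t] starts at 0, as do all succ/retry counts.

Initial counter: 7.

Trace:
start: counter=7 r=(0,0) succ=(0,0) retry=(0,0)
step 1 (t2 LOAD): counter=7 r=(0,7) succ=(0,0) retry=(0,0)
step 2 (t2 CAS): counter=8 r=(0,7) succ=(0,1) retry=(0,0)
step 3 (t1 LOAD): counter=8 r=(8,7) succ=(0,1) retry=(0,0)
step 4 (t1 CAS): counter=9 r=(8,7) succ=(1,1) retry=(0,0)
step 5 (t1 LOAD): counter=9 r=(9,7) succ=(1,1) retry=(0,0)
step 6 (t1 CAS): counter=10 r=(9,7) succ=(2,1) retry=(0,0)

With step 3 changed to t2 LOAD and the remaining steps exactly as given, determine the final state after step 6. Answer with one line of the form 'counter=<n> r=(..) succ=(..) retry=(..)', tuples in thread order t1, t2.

(re-executing from step 3 with the substitution; state before step 3: counter=8 r=(0,7) succ=(0,1) retry=(0,0))
step 3 (t2 LOAD): counter=8 r=(0,8) succ=(0,1) retry=(0,0)
step 4 (t1 CAS): counter=8 r=(0,8) succ=(0,1) retry=(1,0)
step 5 (t1 LOAD): counter=8 r=(8,8) succ=(0,1) retry=(1,0)
step 6 (t1 CAS): counter=9 r=(8,8) succ=(1,1) retry=(1,0)

counter=9 r=(8,8) succ=(1,1) retry=(1,0)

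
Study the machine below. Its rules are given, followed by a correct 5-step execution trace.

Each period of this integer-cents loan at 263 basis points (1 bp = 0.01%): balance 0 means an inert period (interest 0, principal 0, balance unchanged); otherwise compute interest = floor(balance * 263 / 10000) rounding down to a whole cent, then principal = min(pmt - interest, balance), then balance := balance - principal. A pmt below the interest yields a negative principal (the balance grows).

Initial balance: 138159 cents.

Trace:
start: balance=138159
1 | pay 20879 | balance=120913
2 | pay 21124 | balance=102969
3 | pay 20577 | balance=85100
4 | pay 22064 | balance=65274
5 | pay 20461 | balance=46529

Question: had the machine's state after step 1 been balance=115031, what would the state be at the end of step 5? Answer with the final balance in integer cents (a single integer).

state after step 1 := balance=115031
2 | pay 21124 | balance=96932
3 | pay 20577 | balance=78904
4 | pay 22064 | balance=58915
5 | pay 20461 | balance=40003

40003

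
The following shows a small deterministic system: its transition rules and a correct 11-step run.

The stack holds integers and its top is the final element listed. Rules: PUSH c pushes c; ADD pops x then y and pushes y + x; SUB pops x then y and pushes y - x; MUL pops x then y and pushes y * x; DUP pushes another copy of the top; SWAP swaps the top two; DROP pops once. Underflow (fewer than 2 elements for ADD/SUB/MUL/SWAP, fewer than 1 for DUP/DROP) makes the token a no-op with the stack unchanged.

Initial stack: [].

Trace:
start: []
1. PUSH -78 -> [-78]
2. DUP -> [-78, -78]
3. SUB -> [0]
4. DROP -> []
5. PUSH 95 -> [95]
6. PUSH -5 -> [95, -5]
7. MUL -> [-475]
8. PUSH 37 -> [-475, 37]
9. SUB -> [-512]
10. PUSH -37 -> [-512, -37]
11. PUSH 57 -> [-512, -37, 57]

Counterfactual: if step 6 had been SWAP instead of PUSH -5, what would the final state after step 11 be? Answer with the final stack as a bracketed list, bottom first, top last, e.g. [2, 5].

(re-executing from step 6 with the substitution; state before step 6: [95])
6. SWAP -> [95]
7. MUL -> [95]
8. PUSH 37 -> [95, 37]
9. SUB -> [58]
10. PUSH -37 -> [58, -37]
11. PUSH 57 -> [58, -37, 57]

[58, -37, 57]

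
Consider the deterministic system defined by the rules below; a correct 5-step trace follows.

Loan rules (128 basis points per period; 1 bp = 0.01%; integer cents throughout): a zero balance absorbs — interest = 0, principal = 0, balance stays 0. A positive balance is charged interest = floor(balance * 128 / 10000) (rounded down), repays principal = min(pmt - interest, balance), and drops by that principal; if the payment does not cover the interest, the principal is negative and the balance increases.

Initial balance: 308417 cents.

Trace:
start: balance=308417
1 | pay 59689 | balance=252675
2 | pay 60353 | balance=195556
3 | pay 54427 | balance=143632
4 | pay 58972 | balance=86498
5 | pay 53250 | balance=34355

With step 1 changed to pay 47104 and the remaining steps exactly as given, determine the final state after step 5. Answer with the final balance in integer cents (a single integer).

47596

(re-executing from step 1 with the substitution; state before step 1: balance=308417)
1 | pay 47104 | balance=265260
2 | pay 60353 | balance=208302
3 | pay 54427 | balance=156541
4 | pay 58972 | balance=99572
5 | pay 53250 | balance=47596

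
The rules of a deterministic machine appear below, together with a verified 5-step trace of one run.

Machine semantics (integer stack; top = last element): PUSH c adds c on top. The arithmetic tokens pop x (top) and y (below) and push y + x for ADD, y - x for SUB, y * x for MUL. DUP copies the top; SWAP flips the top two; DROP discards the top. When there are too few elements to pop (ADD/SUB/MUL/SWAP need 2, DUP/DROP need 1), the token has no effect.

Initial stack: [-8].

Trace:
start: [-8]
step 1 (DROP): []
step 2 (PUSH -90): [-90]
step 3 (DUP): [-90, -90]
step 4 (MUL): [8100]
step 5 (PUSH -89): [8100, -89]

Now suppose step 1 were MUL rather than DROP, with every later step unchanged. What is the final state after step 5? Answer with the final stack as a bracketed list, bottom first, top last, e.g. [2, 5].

[-8, 8100, -89]

(re-executing from step 1 with the substitution; state before step 1: [-8])
step 1 (MUL): [-8]
step 2 (PUSH -90): [-8, -90]
step 3 (DUP): [-8, -90, -90]
step 4 (MUL): [-8, 8100]
step 5 (PUSH -89): [-8, 8100, -89]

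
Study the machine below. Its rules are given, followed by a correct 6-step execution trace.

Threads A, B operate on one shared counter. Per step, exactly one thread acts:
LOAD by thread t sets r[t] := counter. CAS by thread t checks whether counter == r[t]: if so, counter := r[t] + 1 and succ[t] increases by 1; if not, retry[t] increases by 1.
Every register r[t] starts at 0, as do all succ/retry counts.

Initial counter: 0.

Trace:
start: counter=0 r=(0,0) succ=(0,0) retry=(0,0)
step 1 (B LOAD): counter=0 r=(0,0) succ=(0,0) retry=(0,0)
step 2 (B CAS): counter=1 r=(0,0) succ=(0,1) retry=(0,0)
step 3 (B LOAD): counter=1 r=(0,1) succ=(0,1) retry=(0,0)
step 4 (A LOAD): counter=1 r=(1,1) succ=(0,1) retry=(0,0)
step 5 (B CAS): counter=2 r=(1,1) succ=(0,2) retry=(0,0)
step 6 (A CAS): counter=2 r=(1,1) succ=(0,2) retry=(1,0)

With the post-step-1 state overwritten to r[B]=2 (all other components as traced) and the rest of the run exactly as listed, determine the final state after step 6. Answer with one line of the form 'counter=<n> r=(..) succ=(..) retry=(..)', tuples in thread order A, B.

state after step 1 := counter=0 r=(0,2) succ=(0,0) retry=(0,0)
step 2 (B CAS): counter=0 r=(0,2) succ=(0,0) retry=(0,1)
step 3 (B LOAD): counter=0 r=(0,0) succ=(0,0) retry=(0,1)
step 4 (A LOAD): counter=0 r=(0,0) succ=(0,0) retry=(0,1)
step 5 (B CAS): counter=1 r=(0,0) succ=(0,1) retry=(0,1)
step 6 (A CAS): counter=1 r=(0,0) succ=(0,1) retry=(1,1)

counter=1 r=(0,0) succ=(0,1) retry=(1,1)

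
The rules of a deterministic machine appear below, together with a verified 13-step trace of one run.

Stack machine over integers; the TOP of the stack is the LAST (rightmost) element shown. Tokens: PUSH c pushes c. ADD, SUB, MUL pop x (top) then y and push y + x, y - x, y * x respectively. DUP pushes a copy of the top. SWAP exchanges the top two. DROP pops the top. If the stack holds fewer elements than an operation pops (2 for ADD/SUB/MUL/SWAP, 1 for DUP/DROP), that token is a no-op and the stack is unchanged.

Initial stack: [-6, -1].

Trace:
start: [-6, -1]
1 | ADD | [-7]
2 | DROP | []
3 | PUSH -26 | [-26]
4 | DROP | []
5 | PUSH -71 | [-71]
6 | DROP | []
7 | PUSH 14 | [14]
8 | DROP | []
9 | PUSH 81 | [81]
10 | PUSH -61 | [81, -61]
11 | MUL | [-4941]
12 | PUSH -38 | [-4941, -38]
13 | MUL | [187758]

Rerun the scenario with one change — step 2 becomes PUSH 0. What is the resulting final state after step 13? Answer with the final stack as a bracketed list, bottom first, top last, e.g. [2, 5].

[-7, 0, 187758]

(re-executing from step 2 with the substitution; state before step 2: [-7])
2 | PUSH 0 | [-7, 0]
3 | PUSH -26 | [-7, 0, -26]
4 | DROP | [-7, 0]
5 | PUSH -71 | [-7, 0, -71]
6 | DROP | [-7, 0]
7 | PUSH 14 | [-7, 0, 14]
8 | DROP | [-7, 0]
9 | PUSH 81 | [-7, 0, 81]
10 | PUSH -61 | [-7, 0, 81, -61]
11 | MUL | [-7, 0, -4941]
12 | PUSH -38 | [-7, 0, -4941, -38]
13 | MUL | [-7, 0, 187758]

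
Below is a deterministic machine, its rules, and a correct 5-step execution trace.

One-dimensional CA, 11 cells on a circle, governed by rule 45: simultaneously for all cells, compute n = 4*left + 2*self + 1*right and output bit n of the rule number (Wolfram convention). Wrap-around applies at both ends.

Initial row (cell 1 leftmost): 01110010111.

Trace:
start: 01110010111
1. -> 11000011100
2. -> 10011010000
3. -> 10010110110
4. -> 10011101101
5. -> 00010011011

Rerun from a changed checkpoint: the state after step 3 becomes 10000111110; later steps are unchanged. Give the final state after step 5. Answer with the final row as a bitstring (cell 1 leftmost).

01101101101

state after step 3 := 10000111110
4. -> 10110100001
5. -> 01101101101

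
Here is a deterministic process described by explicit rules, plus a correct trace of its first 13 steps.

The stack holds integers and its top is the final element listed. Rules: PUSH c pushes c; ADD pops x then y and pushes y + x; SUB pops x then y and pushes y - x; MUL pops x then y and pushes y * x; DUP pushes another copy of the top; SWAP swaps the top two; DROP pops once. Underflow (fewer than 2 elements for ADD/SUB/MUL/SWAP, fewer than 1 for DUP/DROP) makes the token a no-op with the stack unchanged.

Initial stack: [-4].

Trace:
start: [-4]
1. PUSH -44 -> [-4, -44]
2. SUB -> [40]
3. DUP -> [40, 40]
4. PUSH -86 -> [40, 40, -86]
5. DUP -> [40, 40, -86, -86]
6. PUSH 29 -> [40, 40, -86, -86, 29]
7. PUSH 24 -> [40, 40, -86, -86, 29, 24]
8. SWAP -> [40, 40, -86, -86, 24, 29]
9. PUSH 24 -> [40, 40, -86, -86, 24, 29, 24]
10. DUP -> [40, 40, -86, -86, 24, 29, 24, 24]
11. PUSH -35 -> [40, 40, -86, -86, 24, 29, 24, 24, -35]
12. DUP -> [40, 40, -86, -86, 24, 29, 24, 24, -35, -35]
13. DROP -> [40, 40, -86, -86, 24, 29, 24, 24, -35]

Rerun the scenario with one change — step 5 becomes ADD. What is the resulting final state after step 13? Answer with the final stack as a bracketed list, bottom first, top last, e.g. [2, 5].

(re-executing from step 5 with the substitution; state before step 5: [40, 40, -86])
5. ADD -> [40, -46]
6. PUSH 29 -> [40, -46, 29]
7. PUSH 24 -> [40, -46, 29, 24]
8. SWAP -> [40, -46, 24, 29]
9. PUSH 24 -> [40, -46, 24, 29, 24]
10. DUP -> [40, -46, 24, 29, 24, 24]
11. PUSH -35 -> [40, -46, 24, 29, 24, 24, -35]
12. DUP -> [40, -46, 24, 29, 24, 24, -35, -35]
13. DROP -> [40, -46, 24, 29, 24, 24, -35]

[40, -46, 24, 29, 24, 24, -35]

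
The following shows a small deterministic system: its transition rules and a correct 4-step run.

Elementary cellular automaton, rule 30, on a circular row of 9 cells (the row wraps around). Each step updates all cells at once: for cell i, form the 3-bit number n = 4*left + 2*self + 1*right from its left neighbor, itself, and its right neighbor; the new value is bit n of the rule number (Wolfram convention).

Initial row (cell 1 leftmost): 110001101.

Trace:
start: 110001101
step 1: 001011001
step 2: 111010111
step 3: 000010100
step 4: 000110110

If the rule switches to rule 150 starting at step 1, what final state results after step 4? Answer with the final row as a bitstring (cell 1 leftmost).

011101001

(re-executing steps 1..4 under rule 150; state before step 1: 110001101)
step 1: 101010000
step 2: 101011001
step 3: 001000110
step 4: 011101001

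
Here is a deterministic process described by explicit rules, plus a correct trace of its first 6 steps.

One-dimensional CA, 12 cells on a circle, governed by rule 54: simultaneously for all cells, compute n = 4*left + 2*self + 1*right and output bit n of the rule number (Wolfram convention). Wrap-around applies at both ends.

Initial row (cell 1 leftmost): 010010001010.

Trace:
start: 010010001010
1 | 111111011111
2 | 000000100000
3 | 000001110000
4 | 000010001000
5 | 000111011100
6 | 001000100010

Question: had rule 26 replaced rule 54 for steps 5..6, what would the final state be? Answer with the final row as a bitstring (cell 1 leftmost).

001000000010

(re-executing steps 5..6 under rule 26; state before step 5: 000010001000)
5 | 000101010100
6 | 001000000010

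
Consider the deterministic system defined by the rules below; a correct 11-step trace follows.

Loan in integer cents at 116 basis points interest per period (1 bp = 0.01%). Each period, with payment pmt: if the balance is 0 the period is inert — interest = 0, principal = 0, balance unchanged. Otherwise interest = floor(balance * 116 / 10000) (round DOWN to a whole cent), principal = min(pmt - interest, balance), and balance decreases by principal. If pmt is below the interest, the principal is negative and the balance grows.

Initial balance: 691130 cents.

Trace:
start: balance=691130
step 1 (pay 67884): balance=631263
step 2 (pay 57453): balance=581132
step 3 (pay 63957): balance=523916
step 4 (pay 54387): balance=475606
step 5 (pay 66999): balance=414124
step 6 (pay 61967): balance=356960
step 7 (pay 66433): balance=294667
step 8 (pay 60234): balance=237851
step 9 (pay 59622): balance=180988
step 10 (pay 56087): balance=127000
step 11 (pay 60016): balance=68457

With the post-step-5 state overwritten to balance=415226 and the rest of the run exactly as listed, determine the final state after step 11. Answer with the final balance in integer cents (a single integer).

state after step 5 := balance=415226
step 6 (pay 61967): balance=358075
step 7 (pay 66433): balance=295795
step 8 (pay 60234): balance=238992
step 9 (pay 59622): balance=182142
step 10 (pay 56087): balance=128167
step 11 (pay 60016): balance=69637

69637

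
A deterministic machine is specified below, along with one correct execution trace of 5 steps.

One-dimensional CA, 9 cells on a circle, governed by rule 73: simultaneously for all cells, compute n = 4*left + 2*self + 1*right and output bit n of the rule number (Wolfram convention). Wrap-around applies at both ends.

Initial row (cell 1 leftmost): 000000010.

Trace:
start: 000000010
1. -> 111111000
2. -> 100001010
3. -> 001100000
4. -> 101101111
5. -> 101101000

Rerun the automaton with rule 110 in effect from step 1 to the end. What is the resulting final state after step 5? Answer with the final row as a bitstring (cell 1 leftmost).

001100010

(re-executing steps 1..5 under rule 110; state before step 1: 000000010)
1. -> 000000110
2. -> 000001110
3. -> 000011010
4. -> 000111110
5. -> 001100010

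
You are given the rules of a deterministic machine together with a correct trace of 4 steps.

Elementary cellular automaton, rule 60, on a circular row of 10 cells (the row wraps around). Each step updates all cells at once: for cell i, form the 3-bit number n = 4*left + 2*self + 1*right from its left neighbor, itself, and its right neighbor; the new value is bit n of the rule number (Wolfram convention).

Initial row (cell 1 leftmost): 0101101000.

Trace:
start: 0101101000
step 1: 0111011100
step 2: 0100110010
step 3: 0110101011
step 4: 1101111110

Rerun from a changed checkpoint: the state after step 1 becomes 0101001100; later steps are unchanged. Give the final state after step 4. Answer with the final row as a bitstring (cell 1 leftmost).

1110010000

state after step 1 := 0101001100
step 2: 0111101010
step 3: 0100011111
step 4: 1110010000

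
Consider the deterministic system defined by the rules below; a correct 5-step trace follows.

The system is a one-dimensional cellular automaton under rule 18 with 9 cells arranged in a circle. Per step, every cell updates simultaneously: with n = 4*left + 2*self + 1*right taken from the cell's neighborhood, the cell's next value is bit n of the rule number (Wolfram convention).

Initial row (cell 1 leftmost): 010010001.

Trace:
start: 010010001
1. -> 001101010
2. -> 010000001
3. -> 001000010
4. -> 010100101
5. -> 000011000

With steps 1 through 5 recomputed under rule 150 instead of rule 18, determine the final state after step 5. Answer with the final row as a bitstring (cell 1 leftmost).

(re-executing steps 1..5 under rule 150; state before step 1: 010010001)
1. -> 011111011
2. -> 001110000
3. -> 010101000
4. -> 110101100
5. -> 000100011

000100011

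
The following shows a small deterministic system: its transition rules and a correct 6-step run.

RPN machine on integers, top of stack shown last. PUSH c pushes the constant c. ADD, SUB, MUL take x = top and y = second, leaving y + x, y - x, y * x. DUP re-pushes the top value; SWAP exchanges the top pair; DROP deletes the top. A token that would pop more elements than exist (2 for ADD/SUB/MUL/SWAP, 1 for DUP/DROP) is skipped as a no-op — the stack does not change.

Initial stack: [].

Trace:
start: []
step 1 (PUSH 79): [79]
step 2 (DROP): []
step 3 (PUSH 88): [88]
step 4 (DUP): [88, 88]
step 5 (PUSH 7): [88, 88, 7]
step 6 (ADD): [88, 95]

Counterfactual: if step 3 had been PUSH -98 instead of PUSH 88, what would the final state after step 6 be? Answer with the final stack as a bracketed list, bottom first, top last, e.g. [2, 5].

(re-executing from step 3 with the substitution; state before step 3: [])
step 3 (PUSH -98): [-98]
step 4 (DUP): [-98, -98]
step 5 (PUSH 7): [-98, -98, 7]
step 6 (ADD): [-98, -91]

[-98, -91]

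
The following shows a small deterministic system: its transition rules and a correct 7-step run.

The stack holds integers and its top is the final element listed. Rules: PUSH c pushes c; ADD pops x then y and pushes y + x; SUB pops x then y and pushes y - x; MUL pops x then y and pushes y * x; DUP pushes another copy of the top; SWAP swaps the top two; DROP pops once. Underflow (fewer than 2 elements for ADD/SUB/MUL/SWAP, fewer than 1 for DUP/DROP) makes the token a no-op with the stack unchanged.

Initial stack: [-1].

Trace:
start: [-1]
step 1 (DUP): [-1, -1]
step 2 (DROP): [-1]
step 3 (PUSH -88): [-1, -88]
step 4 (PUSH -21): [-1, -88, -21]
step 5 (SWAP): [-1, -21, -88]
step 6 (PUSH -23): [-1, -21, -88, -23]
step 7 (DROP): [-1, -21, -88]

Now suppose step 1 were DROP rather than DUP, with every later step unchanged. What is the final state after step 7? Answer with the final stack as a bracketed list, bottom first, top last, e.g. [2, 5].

[-21, -88]

(re-executing from step 1 with the substitution; state before step 1: [-1])
step 1 (DROP): []
step 2 (DROP): []
step 3 (PUSH -88): [-88]
step 4 (PUSH -21): [-88, -21]
step 5 (SWAP): [-21, -88]
step 6 (PUSH -23): [-21, -88, -23]
step 7 (DROP): [-21, -88]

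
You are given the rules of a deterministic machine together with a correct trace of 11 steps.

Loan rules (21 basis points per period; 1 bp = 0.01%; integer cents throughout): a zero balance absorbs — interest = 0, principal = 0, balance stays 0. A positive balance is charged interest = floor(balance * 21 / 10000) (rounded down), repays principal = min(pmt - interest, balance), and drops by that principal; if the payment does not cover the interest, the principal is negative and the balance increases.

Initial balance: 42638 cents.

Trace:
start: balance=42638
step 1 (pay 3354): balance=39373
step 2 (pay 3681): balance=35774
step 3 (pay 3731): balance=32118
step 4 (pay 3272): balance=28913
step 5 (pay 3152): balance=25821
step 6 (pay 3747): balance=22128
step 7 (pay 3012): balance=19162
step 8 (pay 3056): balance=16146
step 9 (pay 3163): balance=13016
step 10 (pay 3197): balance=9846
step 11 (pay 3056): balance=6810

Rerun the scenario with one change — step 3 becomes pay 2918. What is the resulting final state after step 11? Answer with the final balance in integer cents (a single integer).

7637

(re-executing from step 3 with the substitution; state before step 3: balance=35774)
step 3 (pay 2918): balance=32931
step 4 (pay 3272): balance=29728
step 5 (pay 3152): balance=26638
step 6 (pay 3747): balance=22946
step 7 (pay 3012): balance=19982
step 8 (pay 3056): balance=16967
step 9 (pay 3163): balance=13839
step 10 (pay 3197): balance=10671
step 11 (pay 3056): balance=7637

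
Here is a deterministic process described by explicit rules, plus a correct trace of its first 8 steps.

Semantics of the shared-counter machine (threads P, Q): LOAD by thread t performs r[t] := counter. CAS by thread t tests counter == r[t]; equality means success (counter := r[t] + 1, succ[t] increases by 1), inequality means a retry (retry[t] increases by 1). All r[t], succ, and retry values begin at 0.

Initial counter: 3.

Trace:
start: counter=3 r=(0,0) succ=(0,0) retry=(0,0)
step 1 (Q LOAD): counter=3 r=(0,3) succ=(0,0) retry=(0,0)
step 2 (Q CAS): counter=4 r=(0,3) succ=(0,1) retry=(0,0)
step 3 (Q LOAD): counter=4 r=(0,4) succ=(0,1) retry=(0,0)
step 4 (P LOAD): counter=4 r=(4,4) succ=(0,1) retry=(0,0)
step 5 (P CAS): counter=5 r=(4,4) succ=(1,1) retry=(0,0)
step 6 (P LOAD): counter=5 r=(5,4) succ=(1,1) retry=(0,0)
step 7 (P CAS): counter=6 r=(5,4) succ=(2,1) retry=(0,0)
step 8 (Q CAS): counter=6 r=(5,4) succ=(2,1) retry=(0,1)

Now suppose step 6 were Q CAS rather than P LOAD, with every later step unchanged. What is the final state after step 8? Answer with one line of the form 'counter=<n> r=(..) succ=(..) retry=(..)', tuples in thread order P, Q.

counter=5 r=(4,4) succ=(1,1) retry=(1,2)

(re-executing from step 6 with the substitution; state before step 6: counter=5 r=(4,4) succ=(1,1) retry=(0,0))
step 6 (Q CAS): counter=5 r=(4,4) succ=(1,1) retry=(0,1)
step 7 (P CAS): counter=5 r=(4,4) succ=(1,1) retry=(1,1)
step 8 (Q CAS): counter=5 r=(4,4) succ=(1,1) retry=(1,2)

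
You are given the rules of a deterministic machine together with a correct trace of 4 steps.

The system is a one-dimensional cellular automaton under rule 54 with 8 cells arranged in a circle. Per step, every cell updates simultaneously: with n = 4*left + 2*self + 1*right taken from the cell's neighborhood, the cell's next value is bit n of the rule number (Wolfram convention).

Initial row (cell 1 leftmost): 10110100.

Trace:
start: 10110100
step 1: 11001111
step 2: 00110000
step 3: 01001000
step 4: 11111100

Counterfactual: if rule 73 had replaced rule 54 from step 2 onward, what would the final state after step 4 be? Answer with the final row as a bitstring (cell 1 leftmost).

01111011

(re-executing steps 2..4 under rule 73; state before step 2: 11001111)
step 2: 01001000
step 3: 00000011
step 4: 01111011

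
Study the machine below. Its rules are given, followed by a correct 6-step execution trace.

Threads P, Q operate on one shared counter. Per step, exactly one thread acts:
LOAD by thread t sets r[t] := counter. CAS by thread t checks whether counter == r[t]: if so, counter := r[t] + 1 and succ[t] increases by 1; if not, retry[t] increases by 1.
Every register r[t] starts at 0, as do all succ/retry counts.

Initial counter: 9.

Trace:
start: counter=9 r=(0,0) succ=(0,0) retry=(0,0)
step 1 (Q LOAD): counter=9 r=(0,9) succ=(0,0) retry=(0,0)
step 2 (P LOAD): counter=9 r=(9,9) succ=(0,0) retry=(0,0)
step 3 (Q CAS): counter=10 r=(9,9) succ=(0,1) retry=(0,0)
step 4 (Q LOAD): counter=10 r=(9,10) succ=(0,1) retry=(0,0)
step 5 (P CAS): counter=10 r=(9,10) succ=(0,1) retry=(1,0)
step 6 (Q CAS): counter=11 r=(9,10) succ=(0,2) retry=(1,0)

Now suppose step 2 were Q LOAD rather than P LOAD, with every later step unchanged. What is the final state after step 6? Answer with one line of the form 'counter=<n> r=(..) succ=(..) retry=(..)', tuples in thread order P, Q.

(re-executing from step 2 with the substitution; state before step 2: counter=9 r=(0,9) succ=(0,0) retry=(0,0))
step 2 (Q LOAD): counter=9 r=(0,9) succ=(0,0) retry=(0,0)
step 3 (Q CAS): counter=10 r=(0,9) succ=(0,1) retry=(0,0)
step 4 (Q LOAD): counter=10 r=(0,10) succ=(0,1) retry=(0,0)
step 5 (P CAS): counter=10 r=(0,10) succ=(0,1) retry=(1,0)
step 6 (Q CAS): counter=11 r=(0,10) succ=(0,2) retry=(1,0)

counter=11 r=(0,10) succ=(0,2) retry=(1,0)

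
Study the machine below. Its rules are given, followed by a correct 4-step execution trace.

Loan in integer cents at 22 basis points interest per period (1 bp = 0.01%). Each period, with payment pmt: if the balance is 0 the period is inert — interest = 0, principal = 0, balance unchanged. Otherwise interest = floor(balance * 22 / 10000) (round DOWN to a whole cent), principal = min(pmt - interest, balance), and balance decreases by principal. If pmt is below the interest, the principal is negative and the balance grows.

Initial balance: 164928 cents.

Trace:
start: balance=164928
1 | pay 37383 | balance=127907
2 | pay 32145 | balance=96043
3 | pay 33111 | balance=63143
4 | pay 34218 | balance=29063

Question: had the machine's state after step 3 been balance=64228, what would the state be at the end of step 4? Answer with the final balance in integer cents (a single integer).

30151

state after step 3 := balance=64228
4 | pay 34218 | balance=30151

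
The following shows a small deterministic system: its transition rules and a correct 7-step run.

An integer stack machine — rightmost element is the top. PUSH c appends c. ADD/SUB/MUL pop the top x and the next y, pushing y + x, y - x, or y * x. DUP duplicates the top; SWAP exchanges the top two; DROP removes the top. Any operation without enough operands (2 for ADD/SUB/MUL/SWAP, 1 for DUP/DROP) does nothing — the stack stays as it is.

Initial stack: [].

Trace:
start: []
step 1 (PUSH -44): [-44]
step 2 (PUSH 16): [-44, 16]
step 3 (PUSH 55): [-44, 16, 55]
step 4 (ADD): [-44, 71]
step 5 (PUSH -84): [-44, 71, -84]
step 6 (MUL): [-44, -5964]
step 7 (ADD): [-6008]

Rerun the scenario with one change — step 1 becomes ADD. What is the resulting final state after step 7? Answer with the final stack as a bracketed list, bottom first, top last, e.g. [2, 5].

(re-executing from step 1 with the substitution; state before step 1: [])
step 1 (ADD): []
step 2 (PUSH 16): [16]
step 3 (PUSH 55): [16, 55]
step 4 (ADD): [71]
step 5 (PUSH -84): [71, -84]
step 6 (MUL): [-5964]
step 7 (ADD): [-5964]

[-5964]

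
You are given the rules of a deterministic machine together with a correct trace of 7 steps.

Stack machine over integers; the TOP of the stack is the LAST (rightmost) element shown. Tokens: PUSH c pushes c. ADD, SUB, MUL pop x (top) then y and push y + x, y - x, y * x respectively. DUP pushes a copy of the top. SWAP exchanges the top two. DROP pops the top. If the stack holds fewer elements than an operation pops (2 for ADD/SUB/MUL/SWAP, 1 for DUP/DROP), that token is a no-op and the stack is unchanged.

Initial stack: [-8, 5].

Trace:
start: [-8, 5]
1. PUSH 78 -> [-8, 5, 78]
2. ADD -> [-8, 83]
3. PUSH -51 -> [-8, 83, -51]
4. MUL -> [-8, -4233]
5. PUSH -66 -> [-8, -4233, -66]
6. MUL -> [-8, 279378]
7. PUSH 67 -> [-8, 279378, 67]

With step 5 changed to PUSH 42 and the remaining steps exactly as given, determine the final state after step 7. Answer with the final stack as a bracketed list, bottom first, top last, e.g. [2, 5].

(re-executing from step 5 with the substitution; state before step 5: [-8, -4233])
5. PUSH 42 -> [-8, -4233, 42]
6. MUL -> [-8, -177786]
7. PUSH 67 -> [-8, -177786, 67]

[-8, -177786, 67]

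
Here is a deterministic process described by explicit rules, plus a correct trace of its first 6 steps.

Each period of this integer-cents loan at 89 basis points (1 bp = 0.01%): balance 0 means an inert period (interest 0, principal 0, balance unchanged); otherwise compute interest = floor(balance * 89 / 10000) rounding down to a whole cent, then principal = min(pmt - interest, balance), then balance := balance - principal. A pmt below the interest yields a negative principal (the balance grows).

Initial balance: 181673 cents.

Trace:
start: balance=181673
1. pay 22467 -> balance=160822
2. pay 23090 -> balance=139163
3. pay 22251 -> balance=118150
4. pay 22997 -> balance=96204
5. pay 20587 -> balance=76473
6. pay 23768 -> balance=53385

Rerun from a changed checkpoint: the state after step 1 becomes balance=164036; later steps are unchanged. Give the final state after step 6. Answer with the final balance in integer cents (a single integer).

56744

state after step 1 := balance=164036
2. pay 23090 -> balance=142405
3. pay 22251 -> balance=121421
4. pay 22997 -> balance=99504
5. pay 20587 -> balance=79802
6. pay 23768 -> balance=56744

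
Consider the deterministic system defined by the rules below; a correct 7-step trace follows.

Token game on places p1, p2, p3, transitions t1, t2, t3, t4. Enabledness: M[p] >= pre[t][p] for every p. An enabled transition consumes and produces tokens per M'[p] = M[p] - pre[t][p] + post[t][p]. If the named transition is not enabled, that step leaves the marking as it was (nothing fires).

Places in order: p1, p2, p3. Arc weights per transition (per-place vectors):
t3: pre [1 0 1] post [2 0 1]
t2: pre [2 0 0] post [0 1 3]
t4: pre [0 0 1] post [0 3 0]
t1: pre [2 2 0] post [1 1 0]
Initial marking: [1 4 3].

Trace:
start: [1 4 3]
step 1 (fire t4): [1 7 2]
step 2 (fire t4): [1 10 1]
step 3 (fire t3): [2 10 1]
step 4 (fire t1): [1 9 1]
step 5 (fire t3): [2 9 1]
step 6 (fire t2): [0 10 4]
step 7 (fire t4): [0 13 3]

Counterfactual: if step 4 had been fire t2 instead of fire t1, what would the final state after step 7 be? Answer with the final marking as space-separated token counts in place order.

(re-executing from step 4 with the substitution; state before step 4: [2 10 1])
step 4 (fire t2): [0 11 4]
step 5 (fire t3): [0 11 4]
step 6 (fire t2): [0 11 4]
step 7 (fire t4): [0 14 3]

0 14 3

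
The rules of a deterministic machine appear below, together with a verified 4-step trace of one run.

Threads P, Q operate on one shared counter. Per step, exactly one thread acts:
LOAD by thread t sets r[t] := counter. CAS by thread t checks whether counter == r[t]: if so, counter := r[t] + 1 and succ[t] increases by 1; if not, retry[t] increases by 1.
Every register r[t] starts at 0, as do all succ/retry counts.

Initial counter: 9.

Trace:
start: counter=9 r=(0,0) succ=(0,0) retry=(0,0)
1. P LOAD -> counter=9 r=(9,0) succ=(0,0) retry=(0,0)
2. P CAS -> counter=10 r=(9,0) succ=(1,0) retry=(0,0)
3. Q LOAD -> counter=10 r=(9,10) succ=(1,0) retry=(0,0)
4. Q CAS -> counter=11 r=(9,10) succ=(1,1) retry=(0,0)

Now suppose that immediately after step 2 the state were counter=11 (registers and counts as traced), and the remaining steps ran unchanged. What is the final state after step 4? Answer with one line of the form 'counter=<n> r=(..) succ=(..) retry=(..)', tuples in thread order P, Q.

counter=12 r=(9,11) succ=(1,1) retry=(0,0)

state after step 2 := counter=11 r=(9,0) succ=(1,0) retry=(0,0)
3. Q LOAD -> counter=11 r=(9,11) succ=(1,0) retry=(0,0)
4. Q CAS -> counter=12 r=(9,11) succ=(1,1) retry=(0,0)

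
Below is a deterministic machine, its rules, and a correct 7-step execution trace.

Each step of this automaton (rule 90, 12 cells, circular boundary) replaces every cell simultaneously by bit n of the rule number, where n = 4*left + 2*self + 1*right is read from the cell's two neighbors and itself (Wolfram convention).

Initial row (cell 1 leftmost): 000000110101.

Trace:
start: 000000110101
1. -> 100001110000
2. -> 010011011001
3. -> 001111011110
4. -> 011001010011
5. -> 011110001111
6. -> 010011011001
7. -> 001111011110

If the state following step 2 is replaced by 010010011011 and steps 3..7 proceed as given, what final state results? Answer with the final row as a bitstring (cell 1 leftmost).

110010000100

state after step 2 := 010010011011
3. -> 001101111011
4. -> 111101001011
5. -> 000100110010
6. -> 001011111101
7. -> 110010000100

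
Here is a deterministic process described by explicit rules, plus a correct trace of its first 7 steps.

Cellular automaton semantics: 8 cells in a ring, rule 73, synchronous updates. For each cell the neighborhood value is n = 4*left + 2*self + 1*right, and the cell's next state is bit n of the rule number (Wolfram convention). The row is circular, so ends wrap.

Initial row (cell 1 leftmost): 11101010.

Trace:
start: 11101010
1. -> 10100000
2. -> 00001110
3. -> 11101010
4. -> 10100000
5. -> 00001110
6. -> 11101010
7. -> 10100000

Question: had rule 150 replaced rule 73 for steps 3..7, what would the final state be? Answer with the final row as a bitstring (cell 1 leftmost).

00010101

(re-executing steps 3..7 under rule 150; state before step 3: 00001110)
3. -> 00010101
4. -> 10110101
5. -> 00000100
6. -> 00001110
7. -> 00010101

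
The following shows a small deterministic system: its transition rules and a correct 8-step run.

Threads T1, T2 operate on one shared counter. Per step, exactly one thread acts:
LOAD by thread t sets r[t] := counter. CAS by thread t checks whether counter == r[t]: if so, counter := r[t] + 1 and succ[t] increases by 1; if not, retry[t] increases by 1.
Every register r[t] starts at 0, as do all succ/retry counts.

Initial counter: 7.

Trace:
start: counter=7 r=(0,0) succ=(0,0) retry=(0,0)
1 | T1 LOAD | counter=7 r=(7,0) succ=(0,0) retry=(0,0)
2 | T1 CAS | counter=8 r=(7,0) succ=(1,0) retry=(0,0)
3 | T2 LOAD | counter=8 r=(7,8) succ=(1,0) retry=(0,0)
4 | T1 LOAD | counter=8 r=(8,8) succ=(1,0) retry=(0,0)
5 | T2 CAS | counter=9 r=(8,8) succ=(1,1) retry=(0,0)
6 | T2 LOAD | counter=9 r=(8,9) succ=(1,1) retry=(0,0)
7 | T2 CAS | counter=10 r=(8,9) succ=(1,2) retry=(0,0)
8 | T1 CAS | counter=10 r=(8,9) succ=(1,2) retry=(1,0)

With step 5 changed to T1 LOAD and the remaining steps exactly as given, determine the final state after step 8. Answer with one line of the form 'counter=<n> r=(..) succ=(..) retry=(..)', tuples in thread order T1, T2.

counter=9 r=(8,8) succ=(1,1) retry=(1,0)

(re-executing from step 5 with the substitution; state before step 5: counter=8 r=(8,8) succ=(1,0) retry=(0,0))
5 | T1 LOAD | counter=8 r=(8,8) succ=(1,0) retry=(0,0)
6 | T2 LOAD | counter=8 r=(8,8) succ=(1,0) retry=(0,0)
7 | T2 CAS | counter=9 r=(8,8) succ=(1,1) retry=(0,0)
8 | T1 CAS | counter=9 r=(8,8) succ=(1,1) retry=(1,0)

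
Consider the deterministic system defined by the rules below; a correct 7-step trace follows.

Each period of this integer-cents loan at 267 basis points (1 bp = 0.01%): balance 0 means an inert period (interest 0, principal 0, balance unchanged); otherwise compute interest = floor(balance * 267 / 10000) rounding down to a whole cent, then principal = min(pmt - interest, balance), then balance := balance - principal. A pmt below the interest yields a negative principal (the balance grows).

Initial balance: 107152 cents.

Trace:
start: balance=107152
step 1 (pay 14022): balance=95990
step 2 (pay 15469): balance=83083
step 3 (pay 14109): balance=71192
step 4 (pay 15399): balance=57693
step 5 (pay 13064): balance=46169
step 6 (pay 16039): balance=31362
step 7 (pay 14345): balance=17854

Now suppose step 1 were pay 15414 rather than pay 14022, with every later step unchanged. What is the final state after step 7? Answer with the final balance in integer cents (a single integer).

(re-executing from step 1 with the substitution; state before step 1: balance=107152)
step 1 (pay 15414): balance=94598
step 2 (pay 15469): balance=81654
step 3 (pay 14109): balance=69725
step 4 (pay 15399): balance=56187
step 5 (pay 13064): balance=44623
step 6 (pay 16039): balance=29775
step 7 (pay 14345): balance=16224

16224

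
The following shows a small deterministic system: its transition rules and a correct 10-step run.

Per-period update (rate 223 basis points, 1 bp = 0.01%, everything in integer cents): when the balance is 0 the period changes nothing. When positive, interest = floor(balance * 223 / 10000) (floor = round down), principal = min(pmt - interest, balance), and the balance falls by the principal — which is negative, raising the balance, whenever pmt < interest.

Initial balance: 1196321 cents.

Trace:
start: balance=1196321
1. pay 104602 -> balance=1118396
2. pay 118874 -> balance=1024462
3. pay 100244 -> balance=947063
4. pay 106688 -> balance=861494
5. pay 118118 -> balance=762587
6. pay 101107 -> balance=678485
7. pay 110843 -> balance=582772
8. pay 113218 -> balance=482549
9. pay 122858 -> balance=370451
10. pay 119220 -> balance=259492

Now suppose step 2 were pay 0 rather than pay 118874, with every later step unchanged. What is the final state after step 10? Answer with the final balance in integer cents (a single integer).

(re-executing from step 2 with the substitution; state before step 2: balance=1118396)
2. pay 0 -> balance=1143336
3. pay 100244 -> balance=1068588
4. pay 106688 -> balance=985729
5. pay 118118 -> balance=889592
6. pay 101107 -> balance=808322
7. pay 110843 -> balance=715504
8. pay 113218 -> balance=618241
9. pay 122858 -> balance=509169
10. pay 119220 -> balance=401303

401303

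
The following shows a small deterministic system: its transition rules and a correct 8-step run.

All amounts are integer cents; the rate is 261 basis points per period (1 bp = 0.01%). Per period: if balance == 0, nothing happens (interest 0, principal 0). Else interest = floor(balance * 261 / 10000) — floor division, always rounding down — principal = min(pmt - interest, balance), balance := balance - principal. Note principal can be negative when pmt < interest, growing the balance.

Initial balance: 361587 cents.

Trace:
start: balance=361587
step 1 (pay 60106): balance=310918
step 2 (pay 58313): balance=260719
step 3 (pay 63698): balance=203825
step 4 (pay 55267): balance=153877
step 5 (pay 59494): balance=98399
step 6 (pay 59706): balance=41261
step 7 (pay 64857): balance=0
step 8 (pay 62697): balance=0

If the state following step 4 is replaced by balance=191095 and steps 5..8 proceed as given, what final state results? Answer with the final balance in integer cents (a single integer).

state after step 4 := balance=191095
step 5 (pay 59494): balance=136588
step 6 (pay 59706): balance=80446
step 7 (pay 64857): balance=17688
step 8 (pay 62697): balance=0

0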